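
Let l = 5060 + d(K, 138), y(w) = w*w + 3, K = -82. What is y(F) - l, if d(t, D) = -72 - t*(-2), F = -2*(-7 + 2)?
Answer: -4721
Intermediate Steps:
F = 10 (F = -2*(-5) = 10)
y(w) = 3 + w**2 (y(w) = w**2 + 3 = 3 + w**2)
d(t, D) = -72 + 2*t (d(t, D) = -72 - (-2)*t = -72 + 2*t)
l = 4824 (l = 5060 + (-72 + 2*(-82)) = 5060 + (-72 - 164) = 5060 - 236 = 4824)
y(F) - l = (3 + 10**2) - 1*4824 = (3 + 100) - 4824 = 103 - 4824 = -4721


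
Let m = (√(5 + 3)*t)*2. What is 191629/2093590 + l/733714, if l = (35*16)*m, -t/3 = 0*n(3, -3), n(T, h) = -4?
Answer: 191629/2093590 ≈ 0.091531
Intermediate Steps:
t = 0 (t = -0*(-4) = -3*0 = 0)
m = 0 (m = (√(5 + 3)*0)*2 = (√8*0)*2 = ((2*√2)*0)*2 = 0*2 = 0)
l = 0 (l = (35*16)*0 = 560*0 = 0)
191629/2093590 + l/733714 = 191629/2093590 + 0/733714 = 191629*(1/2093590) + 0*(1/733714) = 191629/2093590 + 0 = 191629/2093590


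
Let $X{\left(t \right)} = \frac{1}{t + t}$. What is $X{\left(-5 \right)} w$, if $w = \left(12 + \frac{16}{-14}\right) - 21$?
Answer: $\frac{71}{70} \approx 1.0143$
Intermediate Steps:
$X{\left(t \right)} = \frac{1}{2 t}$
$w = - \frac{71}{7}$ ($w = \left(12 + 16 \left(- \frac{1}{14}\right)\right) - 21 = \left(12 - \frac{8}{7}\right) - 21 = \frac{76}{7} - 21 = - \frac{71}{7} \approx -10.143$)
$X{\left(-5 \right)} w = \frac{1}{2 \left(-5\right)} \left(- \frac{71}{7}\right) = \frac{1}{2} \left(- \frac{1}{5}\right) \left(- \frac{71}{7}\right) = \left(- \frac{1}{10}\right) \left(- \frac{71}{7}\right) = \frac{71}{70}$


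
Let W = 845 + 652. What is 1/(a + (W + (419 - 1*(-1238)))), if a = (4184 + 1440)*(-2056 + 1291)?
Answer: -1/4299206 ≈ -2.3260e-7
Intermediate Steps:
W = 1497
a = -4302360 (a = 5624*(-765) = -4302360)
1/(a + (W + (419 - 1*(-1238)))) = 1/(-4302360 + (1497 + (419 - 1*(-1238)))) = 1/(-4302360 + (1497 + (419 + 1238))) = 1/(-4302360 + (1497 + 1657)) = 1/(-4302360 + 3154) = 1/(-4299206) = -1/4299206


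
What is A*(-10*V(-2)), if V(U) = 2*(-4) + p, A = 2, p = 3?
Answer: 100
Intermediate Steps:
V(U) = -5 (V(U) = 2*(-4) + 3 = -8 + 3 = -5)
A*(-10*V(-2)) = 2*(-10*(-5)) = 2*50 = 100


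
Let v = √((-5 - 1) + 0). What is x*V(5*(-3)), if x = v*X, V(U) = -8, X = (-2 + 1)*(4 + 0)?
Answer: 32*I*√6 ≈ 78.384*I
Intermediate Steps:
X = -4 (X = -1*4 = -4)
v = I*√6 (v = √(-6 + 0) = √(-6) = I*√6 ≈ 2.4495*I)
x = -4*I*√6 (x = (I*√6)*(-4) = -4*I*√6 ≈ -9.798*I)
x*V(5*(-3)) = -4*I*√6*(-8) = 32*I*√6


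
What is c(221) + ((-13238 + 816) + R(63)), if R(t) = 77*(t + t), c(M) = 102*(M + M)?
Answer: 42364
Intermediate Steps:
c(M) = 204*M (c(M) = 102*(2*M) = 204*M)
R(t) = 154*t (R(t) = 77*(2*t) = 154*t)
c(221) + ((-13238 + 816) + R(63)) = 204*221 + ((-13238 + 816) + 154*63) = 45084 + (-12422 + 9702) = 45084 - 2720 = 42364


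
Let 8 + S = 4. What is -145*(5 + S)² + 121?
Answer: -24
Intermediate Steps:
S = -4 (S = -8 + 4 = -4)
-145*(5 + S)² + 121 = -145*(5 - 4)² + 121 = -145*1² + 121 = -145*1 + 121 = -145 + 121 = -24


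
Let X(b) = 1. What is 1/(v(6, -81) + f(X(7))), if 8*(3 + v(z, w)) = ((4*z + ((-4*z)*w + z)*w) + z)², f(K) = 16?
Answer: 1/3117340813 ≈ 3.2079e-10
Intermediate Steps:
v(z, w) = -3 + (5*z + w*(z - 4*w*z))²/8 (v(z, w) = -3 + ((4*z + ((-4*z)*w + z)*w) + z)²/8 = -3 + ((4*z + (-4*w*z + z)*w) + z)²/8 = -3 + ((4*z + (z - 4*w*z)*w) + z)²/8 = -3 + ((4*z + w*(z - 4*w*z)) + z)²/8 = -3 + (5*z + w*(z - 4*w*z))²/8)
1/(v(6, -81) + f(X(7))) = 1/((-3 + (⅛)*6²*(5 - 81 - 4*(-81)²)²) + 16) = 1/((-3 + (⅛)*36*(5 - 81 - 4*6561)²) + 16) = 1/((-3 + (⅛)*36*(5 - 81 - 26244)²) + 16) = 1/((-3 + (⅛)*36*(-26320)²) + 16) = 1/((-3 + (⅛)*36*692742400) + 16) = 1/((-3 + 3117340800) + 16) = 1/(3117340797 + 16) = 1/3117340813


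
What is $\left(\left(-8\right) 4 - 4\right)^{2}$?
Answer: $1296$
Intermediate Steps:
$\left(\left(-8\right) 4 - 4\right)^{2} = \left(-32 - 4\right)^{2} = \left(-36\right)^{2} = 1296$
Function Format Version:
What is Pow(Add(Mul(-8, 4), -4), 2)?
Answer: 1296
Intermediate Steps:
Pow(Add(Mul(-8, 4), -4), 2) = Pow(Add(-32, -4), 2) = Pow(-36, 2) = 1296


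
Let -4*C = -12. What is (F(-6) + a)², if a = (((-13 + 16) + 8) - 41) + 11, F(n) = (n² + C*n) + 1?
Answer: 0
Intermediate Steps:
C = 3 (C = -¼*(-12) = 3)
F(n) = 1 + n² + 3*n (F(n) = (n² + 3*n) + 1 = 1 + n² + 3*n)
a = -19 (a = ((3 + 8) - 41) + 11 = (11 - 41) + 11 = -30 + 11 = -19)
(F(-6) + a)² = ((1 + (-6)² + 3*(-6)) - 19)² = ((1 + 36 - 18) - 19)² = (19 - 19)² = 0² = 0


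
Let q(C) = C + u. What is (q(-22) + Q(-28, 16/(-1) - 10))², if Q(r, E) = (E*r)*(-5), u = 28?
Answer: 13205956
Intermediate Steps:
Q(r, E) = -5*E*r
q(C) = 28 + C (q(C) = C + 28 = 28 + C)
(q(-22) + Q(-28, 16/(-1) - 10))² = ((28 - 22) - 5*(16/(-1) - 10)*(-28))² = (6 - 5*(16*(-1) - 10)*(-28))² = (6 - 5*(-16 - 10)*(-28))² = (6 - 5*(-26)*(-28))² = (6 - 3640)² = (-3634)² = 13205956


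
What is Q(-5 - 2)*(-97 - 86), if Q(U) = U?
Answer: 1281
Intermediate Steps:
Q(-5 - 2)*(-97 - 86) = (-5 - 2)*(-97 - 86) = -7*(-183) = 1281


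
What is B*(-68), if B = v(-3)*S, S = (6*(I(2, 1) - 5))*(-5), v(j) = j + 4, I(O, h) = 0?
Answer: -10200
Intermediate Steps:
v(j) = 4 + j
S = 150 (S = (6*(0 - 5))*(-5) = (6*(-5))*(-5) = -30*(-5) = 150)
B = 150 (B = (4 - 3)*150 = 1*150 = 150)
B*(-68) = 150*(-68) = -10200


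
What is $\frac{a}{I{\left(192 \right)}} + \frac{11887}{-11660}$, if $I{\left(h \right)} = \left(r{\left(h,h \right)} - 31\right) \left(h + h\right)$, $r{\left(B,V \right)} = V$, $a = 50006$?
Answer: $- \frac{18978991}{90108480} \approx -0.21062$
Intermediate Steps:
$I{\left(h \right)} = 2 h \left(-31 + h\right)$ ($I{\left(h \right)} = \left(h - 31\right) \left(h + h\right) = \left(-31 + h\right) 2 h = 2 h \left(-31 + h\right)$)
$\frac{a}{I{\left(192 \right)}} + \frac{11887}{-11660} = \frac{50006}{2 \cdot 192 \left(-31 + 192\right)} + \frac{11887}{-11660} = \frac{50006}{2 \cdot 192 \cdot 161} + 11887 \left(- \frac{1}{11660}\right) = \frac{50006}{61824} - \frac{11887}{11660} = 50006 \cdot \frac{1}{61824} - \frac{11887}{11660} = \frac{25003}{30912} - \frac{11887}{11660} = - \frac{18978991}{90108480}$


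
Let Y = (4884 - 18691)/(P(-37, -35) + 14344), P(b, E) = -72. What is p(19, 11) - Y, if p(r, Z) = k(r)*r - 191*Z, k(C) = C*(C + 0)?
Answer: 67919983/14272 ≈ 4759.0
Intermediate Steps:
k(C) = C² (k(C) = C*C = C²)
p(r, Z) = r³ - 191*Z (p(r, Z) = r²*r - 191*Z = r³ - 191*Z)
Y = -13807/14272 (Y = (4884 - 18691)/(-72 + 14344) = -13807/14272 ≈ -0.96742)
p(19, 11) - Y = (19³ - 191*11) - 1*(-13807/14272) = (6859 - 2101) + 13807/14272 = 4758 + 13807/14272 = 67919983/14272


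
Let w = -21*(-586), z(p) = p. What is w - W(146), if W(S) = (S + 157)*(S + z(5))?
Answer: -33447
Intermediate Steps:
w = 12306
W(S) = (5 + S)*(157 + S) (W(S) = (S + 157)*(S + 5) = (157 + S)*(5 + S) = (5 + S)*(157 + S))
w - W(146) = 12306 - (785 + 146**2 + 162*146) = 12306 - (785 + 21316 + 23652) = 12306 - 1*45753 = 12306 - 45753 = -33447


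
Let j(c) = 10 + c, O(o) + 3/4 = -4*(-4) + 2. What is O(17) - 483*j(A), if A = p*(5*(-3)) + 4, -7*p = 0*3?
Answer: -26979/4 ≈ -6744.8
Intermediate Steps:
p = 0 (p = -0*3 = -1/7*0 = 0)
A = 4 (A = 0*(5*(-3)) + 4 = 0*(-15) + 4 = 0 + 4 = 4)
O(o) = 69/4 (O(o) = -3/4 + (-4*(-4) + 2) = -3/4 + (16 + 2) = -3/4 + 18 = 69/4)
O(17) - 483*j(A) = 69/4 - 483*(10 + 4) = 69/4 - 483*14 = 69/4 - 6762 = -26979/4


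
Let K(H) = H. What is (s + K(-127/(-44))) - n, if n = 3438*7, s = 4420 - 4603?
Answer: -1066829/44 ≈ -24246.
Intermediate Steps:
s = -183
n = 24066
(s + K(-127/(-44))) - n = (-183 - 127/(-44)) - 1*24066 = (-183 - 127*(-1/44)) - 24066 = (-183 + 127/44) - 24066 = -7925/44 - 24066 = -1066829/44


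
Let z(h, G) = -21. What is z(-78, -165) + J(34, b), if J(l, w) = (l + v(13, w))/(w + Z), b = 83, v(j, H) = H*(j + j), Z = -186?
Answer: -4355/103 ≈ -42.282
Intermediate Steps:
v(j, H) = 2*H*j (v(j, H) = H*(2*j) = 2*H*j)
J(l, w) = (l + 26*w)/(-186 + w) (J(l, w) = (l + 2*w*13)/(w - 186) = (l + 26*w)/(-186 + w))
z(-78, -165) + J(34, b) = -21 + (34 + 26*83)/(-186 + 83) = -21 + (34 + 2158)/(-103) = -21 - 1/103*2192 = -21 - 2192/103 = -4355/103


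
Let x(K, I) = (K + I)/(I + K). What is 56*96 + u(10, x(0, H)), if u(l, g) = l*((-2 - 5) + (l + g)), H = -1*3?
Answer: 5416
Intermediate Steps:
H = -3
x(K, I) = 1 (x(K, I) = (I + K)/(I + K) = 1)
u(l, g) = l*(-7 + g + l) (u(l, g) = l*(-7 + (g + l)) = l*(-7 + g + l))
56*96 + u(10, x(0, H)) = 56*96 + 10*(-7 + 1 + 10) = 5376 + 10*4 = 5376 + 40 = 5416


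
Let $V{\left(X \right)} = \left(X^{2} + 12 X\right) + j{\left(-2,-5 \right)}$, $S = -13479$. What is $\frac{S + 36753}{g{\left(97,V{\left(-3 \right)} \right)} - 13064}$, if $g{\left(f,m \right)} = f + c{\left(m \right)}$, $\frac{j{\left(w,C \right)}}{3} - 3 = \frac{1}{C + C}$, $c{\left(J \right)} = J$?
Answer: $- \frac{232740}{129853} \approx -1.7923$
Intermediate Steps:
$j{\left(w,C \right)} = 9 + \frac{3}{2 C}$ ($j{\left(w,C \right)} = 9 + \frac{3}{C + C} = 9 + \frac{3}{2 C}$)
$V{\left(X \right)} = \frac{87}{10} + X^{2} + 12 X$ ($V{\left(X \right)} = \left(X^{2} + 12 X\right) + \left(9 + \frac{3}{2 \left(-5\right)}\right) = \left(X^{2} + 12 X\right) + \left(9 + \frac{3}{2} \left(- \frac{1}{5}\right)\right) = \left(X^{2} + 12 X\right) + \left(9 - \frac{3}{10}\right) = \left(X^{2} + 12 X\right) + \frac{87}{10} = \frac{87}{10} + X^{2} + 12 X$)
$g{\left(f,m \right)} = f + m$
$\frac{S + 36753}{g{\left(97,V{\left(-3 \right)} \right)} - 13064} = \frac{-13479 + 36753}{\left(97 + \left(\frac{87}{10} + \left(-3\right)^{2} + 12 \left(-3\right)\right)\right) - 13064} = \frac{23274}{\left(97 + \left(\frac{87}{10} + 9 - 36\right)\right) - 13064} = \frac{23274}{\left(97 - \frac{183}{10}\right) - 13064} = \frac{23274}{\frac{787}{10} - 13064} = \frac{23274}{- \frac{129853}{10}} = 23274 \left(- \frac{10}{129853}\right) = - \frac{232740}{129853}$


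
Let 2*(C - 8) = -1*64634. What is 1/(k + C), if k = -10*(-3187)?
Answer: -1/439 ≈ -0.0022779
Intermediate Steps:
C = -32309 (C = 8 + (-1*64634)/2 = 8 + (½)*(-64634) = 8 - 32317 = -32309)
k = 31870
1/(k + C) = 1/(31870 - 32309) = 1/(-439) = -1/439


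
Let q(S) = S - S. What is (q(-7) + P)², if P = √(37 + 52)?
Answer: 89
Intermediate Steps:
P = √89 ≈ 9.4340
q(S) = 0
(q(-7) + P)² = (0 + √89)² = (√89)² = 89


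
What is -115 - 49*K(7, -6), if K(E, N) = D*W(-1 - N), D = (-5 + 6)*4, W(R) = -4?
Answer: 669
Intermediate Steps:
D = 4 (D = 1*4 = 4)
K(E, N) = -16 (K(E, N) = 4*(-4) = -16)
-115 - 49*K(7, -6) = -115 - 49*(-16) = -115 + 784 = 669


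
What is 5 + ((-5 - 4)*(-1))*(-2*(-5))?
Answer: 95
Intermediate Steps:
5 + ((-5 - 4)*(-1))*(-2*(-5)) = 5 - 9*(-1)*10 = 5 + 9*10 = 5 + 90 = 95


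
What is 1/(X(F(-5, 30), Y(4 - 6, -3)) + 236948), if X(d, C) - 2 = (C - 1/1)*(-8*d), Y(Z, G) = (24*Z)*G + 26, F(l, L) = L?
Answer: 1/196390 ≈ 5.0919e-6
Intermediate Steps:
Y(Z, G) = 26 + 24*G*Z (Y(Z, G) = 24*G*Z + 26 = 26 + 24*G*Z)
X(d, C) = 2 - 8*d*(-1 + C) (X(d, C) = 2 + (C - 1/1)*(-8*d) = 2 + (C - 1*1)*(-8*d) = 2 + (C - 1)*(-8*d) = 2 + (-1 + C)*(-8*d) = 2 - 8*d*(-1 + C))
1/(X(F(-5, 30), Y(4 - 6, -3)) + 236948) = 1/((2 + 8*30 - 8*(26 + 24*(-3)*(4 - 6))*30) + 236948) = 1/((2 + 240 - 8*(26 + 24*(-3)*(-2))*30) + 236948) = 1/((2 + 240 - 8*(26 + 144)*30) + 236948) = 1/((2 + 240 - 8*170*30) + 236948) = 1/((2 + 240 - 40800) + 236948) = 1/(-40558 + 236948) = 1/196390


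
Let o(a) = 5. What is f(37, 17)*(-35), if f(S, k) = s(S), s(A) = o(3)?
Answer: -175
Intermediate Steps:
s(A) = 5
f(S, k) = 5
f(37, 17)*(-35) = 5*(-35) = -175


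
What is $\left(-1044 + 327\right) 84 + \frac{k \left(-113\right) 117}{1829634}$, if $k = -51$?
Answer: $- \frac{36731507427}{609878} \approx -60228.0$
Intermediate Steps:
$\left(-1044 + 327\right) 84 + \frac{k \left(-113\right) 117}{1829634} = \left(-1044 + 327\right) 84 + \frac{\left(-51\right) \left(-113\right) 117}{1829634} = \left(-717\right) 84 + 5763 \cdot 117 \cdot \frac{1}{1829634} = -60228 + 674271 \cdot \frac{1}{1829634} = -60228 + \frac{224757}{609878} = - \frac{36731507427}{609878}$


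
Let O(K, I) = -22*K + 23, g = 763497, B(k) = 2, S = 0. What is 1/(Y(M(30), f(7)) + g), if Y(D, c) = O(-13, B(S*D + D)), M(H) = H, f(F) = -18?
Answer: 1/763806 ≈ 1.3092e-6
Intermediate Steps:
O(K, I) = 23 - 22*K
Y(D, c) = 309 (Y(D, c) = 23 - 22*(-13) = 23 + 286 = 309)
1/(Y(M(30), f(7)) + g) = 1/(309 + 763497) = 1/763806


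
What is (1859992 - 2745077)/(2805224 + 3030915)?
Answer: -885085/5836139 ≈ -0.15166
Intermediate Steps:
(1859992 - 2745077)/(2805224 + 3030915) = -885085/5836139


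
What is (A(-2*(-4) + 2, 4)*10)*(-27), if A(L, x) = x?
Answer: -1080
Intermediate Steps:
(A(-2*(-4) + 2, 4)*10)*(-27) = (4*10)*(-27) = 40*(-27) = -1080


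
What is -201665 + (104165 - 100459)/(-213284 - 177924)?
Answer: -39446482513/195604 ≈ -2.0167e+5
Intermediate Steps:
-201665 + (104165 - 100459)/(-213284 - 177924) = -201665 + 3706/(-391208) = -201665 + 3706*(-1/391208) = -201665 - 1853/195604 = -39446482513/195604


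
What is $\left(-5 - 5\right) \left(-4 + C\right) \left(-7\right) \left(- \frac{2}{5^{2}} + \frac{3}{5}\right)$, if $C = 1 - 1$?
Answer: $- \frac{728}{5} \approx -145.6$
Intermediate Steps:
$C = 0$ ($C = 1 - 1 = 0$)
$\left(-5 - 5\right) \left(-4 + C\right) \left(-7\right) \left(- \frac{2}{5^{2}} + \frac{3}{5}\right) = \left(-5 - 5\right) \left(-4 + 0\right) \left(-7\right) \left(- \frac{2}{5^{2}} + \frac{3}{5}\right) = \left(-10\right) \left(-4\right) \left(-7\right) \left(- \frac{2}{25} + 3 \cdot \frac{1}{5}\right) = 40 \left(-7\right) \left(\left(-2\right) \frac{1}{25} + \frac{3}{5}\right) = - 280 \left(- \frac{2}{25} + \frac{3}{5}\right) = \left(-280\right) \frac{13}{25} = - \frac{728}{5}$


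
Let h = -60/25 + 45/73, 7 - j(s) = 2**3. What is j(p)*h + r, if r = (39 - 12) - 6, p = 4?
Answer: 8316/365 ≈ 22.784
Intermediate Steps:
j(s) = -1 (j(s) = 7 - 1*2**3 = 7 - 1*8 = 7 - 8 = -1)
h = -651/365 (h = -60*1/25 + 45*(1/73) = -12/5 + 45/73 = -651/365 ≈ -1.7836)
r = 21 (r = 27 - 6 = 21)
j(p)*h + r = -1*(-651/365) + 21 = 651/365 + 21 = 8316/365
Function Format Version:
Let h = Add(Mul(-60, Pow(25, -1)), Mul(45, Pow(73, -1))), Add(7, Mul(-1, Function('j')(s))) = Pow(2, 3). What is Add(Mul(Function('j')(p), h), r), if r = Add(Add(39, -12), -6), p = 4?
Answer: Rational(8316, 365) ≈ 22.784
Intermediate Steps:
Function('j')(s) = -1 (Function('j')(s) = Add(7, Mul(-1, Pow(2, 3))) = Add(7, Mul(-1, 8)) = Add(7, -8) = -1)
h = Rational(-651, 365) (h = Add(Mul(-60, Rational(1, 25)), Mul(45, Rational(1, 73))) = Add(Rational(-12, 5), Rational(45, 73)) = Rational(-651, 365) ≈ -1.7836)
r = 21 (r = Add(27, -6) = 21)
Add(Mul(Function('j')(p), h), r) = Add(Mul(-1, Rational(-651, 365)), 21) = Add(Rational(651, 365), 21) = Rational(8316, 365)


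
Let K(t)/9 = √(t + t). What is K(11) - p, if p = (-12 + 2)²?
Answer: -100 + 9*√22 ≈ -57.786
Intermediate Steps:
K(t) = 9*√2*√t (K(t) = 9*√(t + t) = 9*√(2*t) = 9*(√2*√t) = 9*√2*√t)
p = 100 (p = (-10)² = 100)
K(11) - p = 9*√2*√11 - 1*100 = 9*√22 - 100 = -100 + 9*√22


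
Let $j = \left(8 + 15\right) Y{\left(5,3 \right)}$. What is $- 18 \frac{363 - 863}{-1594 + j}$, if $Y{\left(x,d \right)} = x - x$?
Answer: $- \frac{4500}{797} \approx -5.6462$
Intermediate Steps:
$Y{\left(x,d \right)} = 0$
$j = 0$ ($j = \left(8 + 15\right) 0 = 23 \cdot 0 = 0$)
$- 18 \frac{363 - 863}{-1594 + j} = - 18 \frac{363 - 863}{-1594 + 0} = - 18 \left(- \frac{500}{-1594}\right) = - 18 \left(\left(-500\right) \left(- \frac{1}{1594}\right)\right) = \left(-18\right) \frac{250}{797} = - \frac{4500}{797}$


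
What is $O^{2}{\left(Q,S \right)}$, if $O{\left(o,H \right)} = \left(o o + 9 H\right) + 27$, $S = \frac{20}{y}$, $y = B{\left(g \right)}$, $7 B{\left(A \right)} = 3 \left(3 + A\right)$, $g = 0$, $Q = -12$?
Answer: $96721$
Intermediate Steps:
$B{\left(A \right)} = \frac{9}{7} + \frac{3 A}{7}$ ($B{\left(A \right)} = \frac{3 \left(3 + A\right)}{7} = \frac{9 + 3 A}{7} = \frac{9}{7} + \frac{3 A}{7}$)
$y = \frac{9}{7}$ ($y = \frac{9}{7} + \frac{3}{7} \cdot 0 = \frac{9}{7} + 0 = \frac{9}{7} \approx 1.2857$)
$S = \frac{140}{9}$ ($S = \frac{20}{\frac{9}{7}} = 20 \cdot \frac{7}{9} = \frac{140}{9} \approx 15.556$)
$O{\left(o,H \right)} = 27 + o^{2} + 9 H$ ($O{\left(o,H \right)} = \left(o^{2} + 9 H\right) + 27 = 27 + o^{2} + 9 H$)
$O^{2}{\left(Q,S \right)} = \left(27 + \left(-12\right)^{2} + 9 \cdot \frac{140}{9}\right)^{2} = \left(27 + 144 + 140\right)^{2} = 311^{2} = 96721$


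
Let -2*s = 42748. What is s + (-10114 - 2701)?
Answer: -34189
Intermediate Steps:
s = -21374 (s = -½*42748 = -21374)
s + (-10114 - 2701) = -21374 + (-10114 - 2701) = -21374 - 12815 = -34189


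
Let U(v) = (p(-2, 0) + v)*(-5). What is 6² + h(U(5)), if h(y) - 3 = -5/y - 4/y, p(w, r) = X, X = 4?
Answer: 196/5 ≈ 39.200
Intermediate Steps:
p(w, r) = 4
U(v) = -20 - 5*v (U(v) = (4 + v)*(-5) = -20 - 5*v)
h(y) = 3 - 9/y (h(y) = 3 + (-5/y - 4/y) = 3 - 9/y)
6² + h(U(5)) = 6² + (3 - 9/(-20 - 5*5)) = 36 + (3 - 9/(-20 - 25)) = 36 + (3 - 9/(-45)) = 36 + (3 - 9*(-1/45)) = 36 + (3 + ⅕) = 36 + 16/5 = 196/5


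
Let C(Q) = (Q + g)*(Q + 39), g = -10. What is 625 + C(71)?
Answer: 7335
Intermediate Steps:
C(Q) = (-10 + Q)*(39 + Q) (C(Q) = (Q - 10)*(Q + 39) = (-10 + Q)*(39 + Q))
625 + C(71) = 625 + (-390 + 71² + 29*71) = 625 + (-390 + 5041 + 2059) = 625 + 6710 = 7335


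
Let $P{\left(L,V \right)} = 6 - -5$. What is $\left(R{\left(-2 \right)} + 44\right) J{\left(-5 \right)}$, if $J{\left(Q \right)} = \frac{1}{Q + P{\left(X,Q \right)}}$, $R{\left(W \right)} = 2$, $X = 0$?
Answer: $\frac{23}{3} \approx 7.6667$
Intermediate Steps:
$P{\left(L,V \right)} = 11$ ($P{\left(L,V \right)} = 6 + 5 = 11$)
$J{\left(Q \right)} = \frac{1}{11 + Q}$ ($J{\left(Q \right)} = \frac{1}{Q + 11} = \frac{1}{11 + Q}$)
$\left(R{\left(-2 \right)} + 44\right) J{\left(-5 \right)} = \frac{2 + 44}{11 - 5} = \frac{46}{6} = 46 \cdot \frac{1}{6} = \frac{23}{3}$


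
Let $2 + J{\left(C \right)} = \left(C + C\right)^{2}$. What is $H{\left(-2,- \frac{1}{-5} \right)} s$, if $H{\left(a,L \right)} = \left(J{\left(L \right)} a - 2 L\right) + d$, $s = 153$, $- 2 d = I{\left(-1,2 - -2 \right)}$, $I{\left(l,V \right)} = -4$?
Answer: $\frac{20196}{25} \approx 807.84$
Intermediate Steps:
$d = 2$ ($d = \left(- \frac{1}{2}\right) \left(-4\right) = 2$)
$J{\left(C \right)} = -2 + 4 C^{2}$ ($J{\left(C \right)} = -2 + \left(C + C\right)^{2} = -2 + \left(2 C\right)^{2} = -2 + 4 C^{2}$)
$H{\left(a,L \right)} = 2 - 2 L + a \left(-2 + 4 L^{2}\right)$ ($H{\left(a,L \right)} = \left(\left(-2 + 4 L^{2}\right) a - 2 L\right) + 2 = \left(a \left(-2 + 4 L^{2}\right) - 2 L\right) + 2 = \left(- 2 L + a \left(-2 + 4 L^{2}\right)\right) + 2 = 2 - 2 L + a \left(-2 + 4 L^{2}\right)$)
$H{\left(-2,- \frac{1}{-5} \right)} s = \left(2 - 2 \left(- \frac{1}{-5}\right) + 2 \left(-2\right) \left(-1 + 2 \left(- \frac{1}{-5}\right)^{2}\right)\right) 153 = \left(2 - 2 \left(\left(-1\right) \left(- \frac{1}{5}\right)\right) + 2 \left(-2\right) \left(-1 + 2 \left(\left(-1\right) \left(- \frac{1}{5}\right)\right)^{2}\right)\right) 153 = \left(2 - \frac{2}{5} + 2 \left(-2\right) \left(-1 + \frac{2}{25}\right)\right) 153 = \left(2 - \frac{2}{5} + 2 \left(-2\right) \left(- \frac{23}{25}\right)\right) 153 = \left(2 - \frac{2}{5} + \frac{92}{25}\right) 153 = \frac{132}{25} \cdot 153 = \frac{20196}{25}$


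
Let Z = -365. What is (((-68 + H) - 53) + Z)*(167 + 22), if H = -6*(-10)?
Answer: -80514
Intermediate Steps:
H = 60
(((-68 + H) - 53) + Z)*(167 + 22) = (((-68 + 60) - 53) - 365)*(167 + 22) = ((-8 - 53) - 365)*189 = (-61 - 365)*189 = -426*189 = -80514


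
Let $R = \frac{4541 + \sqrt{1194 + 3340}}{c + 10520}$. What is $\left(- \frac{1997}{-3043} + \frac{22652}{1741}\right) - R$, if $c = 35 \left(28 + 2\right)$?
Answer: $\frac{813689230527}{61296274910} - \frac{\sqrt{4534}}{11570} \approx 13.269$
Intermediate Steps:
$c = 1050$ ($c = 35 \cdot 30 = 1050$)
$R = \frac{4541}{11570} + \frac{\sqrt{4534}}{11570}$ ($R = \frac{4541 + \sqrt{1194 + 3340}}{1050 + 10520} = \frac{4541 + \sqrt{4534}}{11570} = \left(4541 + \sqrt{4534}\right) \frac{1}{11570} = \frac{4541}{11570} + \frac{\sqrt{4534}}{11570} \approx 0.3983$)
$\left(- \frac{1997}{-3043} + \frac{22652}{1741}\right) - R = \left(- \frac{1997}{-3043} + \frac{22652}{1741}\right) - \left(\frac{4541}{11570} + \frac{\sqrt{4534}}{11570}\right) = \left(\left(-1997\right) \left(- \frac{1}{3043}\right) + 22652 \cdot \frac{1}{1741}\right) - \left(\frac{4541}{11570} + \frac{\sqrt{4534}}{11570}\right) = \left(\frac{1997}{3043} + \frac{22652}{1741}\right) - \left(\frac{4541}{11570} + \frac{\sqrt{4534}}{11570}\right) = \frac{72406813}{5297863} - \left(\frac{4541}{11570} + \frac{\sqrt{4534}}{11570}\right) = \frac{813689230527}{61296274910} - \frac{\sqrt{4534}}{11570}$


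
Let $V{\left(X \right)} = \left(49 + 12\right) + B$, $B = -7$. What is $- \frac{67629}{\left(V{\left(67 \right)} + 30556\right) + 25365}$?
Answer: $- \frac{67629}{55975} \approx -1.2082$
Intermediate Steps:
$V{\left(X \right)} = 54$ ($V{\left(X \right)} = \left(49 + 12\right) - 7 = 61 - 7 = 54$)
$- \frac{67629}{\left(V{\left(67 \right)} + 30556\right) + 25365} = - \frac{67629}{\left(54 + 30556\right) + 25365} = - \frac{67629}{30610 + 25365} = - \frac{67629}{55975}$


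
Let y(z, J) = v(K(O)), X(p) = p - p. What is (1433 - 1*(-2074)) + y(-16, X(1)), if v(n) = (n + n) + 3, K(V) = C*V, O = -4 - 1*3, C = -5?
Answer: 3580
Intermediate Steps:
X(p) = 0
O = -7 (O = -4 - 3 = -7)
K(V) = -5*V
v(n) = 3 + 2*n (v(n) = 2*n + 3 = 3 + 2*n)
y(z, J) = 73 (y(z, J) = 3 + 2*(-5*(-7)) = 3 + 2*35 = 3 + 70 = 73)
(1433 - 1*(-2074)) + y(-16, X(1)) = (1433 - 1*(-2074)) + 73 = (1433 + 2074) + 73 = 3507 + 73 = 3580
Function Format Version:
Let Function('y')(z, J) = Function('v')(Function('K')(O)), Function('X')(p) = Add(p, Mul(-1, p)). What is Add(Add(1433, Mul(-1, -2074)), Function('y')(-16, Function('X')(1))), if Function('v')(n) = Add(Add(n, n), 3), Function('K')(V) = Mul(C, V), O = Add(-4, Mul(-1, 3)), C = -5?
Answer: 3580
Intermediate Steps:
Function('X')(p) = 0
O = -7 (O = Add(-4, -3) = -7)
Function('K')(V) = Mul(-5, V)
Function('v')(n) = Add(3, Mul(2, n)) (Function('v')(n) = Add(Mul(2, n), 3) = Add(3, Mul(2, n)))
Function('y')(z, J) = 73 (Function('y')(z, J) = Add(3, Mul(2, Mul(-5, -7))) = Add(3, Mul(2, 35)) = Add(3, 70) = 73)
Add(Add(1433, Mul(-1, -2074)), Function('y')(-16, Function('X')(1))) = Add(Add(1433, Mul(-1, -2074)), 73) = Add(Add(1433, 2074), 73) = Add(3507, 73) = 3580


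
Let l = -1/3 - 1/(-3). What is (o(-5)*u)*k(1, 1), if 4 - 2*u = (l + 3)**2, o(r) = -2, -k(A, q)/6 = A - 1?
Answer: 0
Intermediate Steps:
k(A, q) = 6 - 6*A (k(A, q) = -6*(A - 1) = -6*(-1 + A) = 6 - 6*A)
l = 0 (l = -1*1/3 - 1*(-1/3) = -1/3 + 1/3 = 0)
u = -5/2 (u = 2 - (0 + 3)**2/2 = 2 - 1/2*3**2 = 2 - 1/2*9 = 2 - 9/2 = -5/2 ≈ -2.5000)
(o(-5)*u)*k(1, 1) = (-2*(-5/2))*(6 - 6*1) = 5*(6 - 6) = 5*0 = 0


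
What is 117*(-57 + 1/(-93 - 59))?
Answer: -1013805/152 ≈ -6669.8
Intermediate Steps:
117*(-57 + 1/(-93 - 59)) = 117*(-57 + 1/(-152)) = 117*(-57 - 1/152) = 117*(-8665/152) = -1013805/152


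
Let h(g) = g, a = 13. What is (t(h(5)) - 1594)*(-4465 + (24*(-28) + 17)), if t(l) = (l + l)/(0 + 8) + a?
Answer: 8088320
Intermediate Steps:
t(l) = 13 + l/4 (t(l) = (l + l)/(0 + 8) + 13 = (2*l)/8 + 13 = (2*l)*(1/8) + 13 = l/4 + 13 = 13 + l/4)
(t(h(5)) - 1594)*(-4465 + (24*(-28) + 17)) = ((13 + (1/4)*5) - 1594)*(-4465 + (24*(-28) + 17)) = ((13 + 5/4) - 1594)*(-4465 + (-672 + 17)) = (57/4 - 1594)*(-4465 - 655) = -6319/4*(-5120) = 8088320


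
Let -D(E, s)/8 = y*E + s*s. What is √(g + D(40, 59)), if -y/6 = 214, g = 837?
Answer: √383869 ≈ 619.57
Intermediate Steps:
y = -1284 (y = -6*214 = -1284)
D(E, s) = -8*s² + 10272*E (D(E, s) = -8*(-1284*E + s*s) = -8*(-1284*E + s²) = -8*(s² - 1284*E) = -8*s² + 10272*E)
√(g + D(40, 59)) = √(837 + (-8*59² + 10272*40)) = √(837 + (-8*3481 + 410880)) = √(837 + (-27848 + 410880)) = √(837 + 383032) = √383869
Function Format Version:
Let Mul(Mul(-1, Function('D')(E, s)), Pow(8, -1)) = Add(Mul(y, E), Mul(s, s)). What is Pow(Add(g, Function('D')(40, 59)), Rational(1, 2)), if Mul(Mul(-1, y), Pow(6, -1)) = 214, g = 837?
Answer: Pow(383869, Rational(1, 2)) ≈ 619.57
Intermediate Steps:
y = -1284 (y = Mul(-6, 214) = -1284)
Function('D')(E, s) = Add(Mul(-8, Pow(s, 2)), Mul(10272, E)) (Function('D')(E, s) = Mul(-8, Add(Mul(-1284, E), Mul(s, s))) = Mul(-8, Add(Mul(-1284, E), Pow(s, 2))) = Mul(-8, Add(Pow(s, 2), Mul(-1284, E))) = Add(Mul(-8, Pow(s, 2)), Mul(10272, E)))
Pow(Add(g, Function('D')(40, 59)), Rational(1, 2)) = Pow(Add(837, Add(Mul(-8, Pow(59, 2)), Mul(10272, 40))), Rational(1, 2)) = Pow(Add(837, Add(Mul(-8, 3481), 410880)), Rational(1, 2)) = Pow(Add(837, Add(-27848, 410880)), Rational(1, 2)) = Pow(Add(837, 383032), Rational(1, 2)) = Pow(383869, Rational(1, 2))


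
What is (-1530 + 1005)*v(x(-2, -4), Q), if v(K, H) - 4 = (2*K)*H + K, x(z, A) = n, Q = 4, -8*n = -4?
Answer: -8925/2 ≈ -4462.5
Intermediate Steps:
n = 1/2 (n = -1/8*(-4) = 1/2 ≈ 0.50000)
x(z, A) = 1/2
v(K, H) = 4 + K + 2*H*K (v(K, H) = 4 + ((2*K)*H + K) = 4 + (2*H*K + K) = 4 + (K + 2*H*K) = 4 + K + 2*H*K)
(-1530 + 1005)*v(x(-2, -4), Q) = (-1530 + 1005)*(4 + 1/2 + 2*4*(1/2)) = -525*(4 + 1/2 + 4) = -525*17/2 = -8925/2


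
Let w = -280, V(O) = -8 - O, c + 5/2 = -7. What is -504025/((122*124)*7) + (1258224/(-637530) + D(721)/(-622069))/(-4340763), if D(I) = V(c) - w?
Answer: -20658938670431176538987/4340457672680277109080 ≈ -4.7596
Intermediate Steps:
c = -19/2 (c = -5/2 - 7 = -19/2 ≈ -9.5000)
D(I) = 563/2 (D(I) = (-8 - 1*(-19/2)) - 1*(-280) = (-8 + 19/2) + 280 = 3/2 + 280 = 563/2)
-504025/((122*124)*7) + (1258224/(-637530) + D(721)/(-622069))/(-4340763) = -504025/((122*124)*7) + (1258224/(-637530) + (563/2)/(-622069))/(-4340763) = -504025/(15128*7) + (1258224*(-1/637530) + (563/2)*(-1/622069))*(-1/4340763) = -504025/105896 + (-209704/106255 - 563/1244138)*(-1/4340763) = -504025*1/105896 - 260960536717/132195883190*(-1/4340763) = -504025/105896 + 260960536717/573830998503473970 = -20658938670431176538987/4340457672680277109080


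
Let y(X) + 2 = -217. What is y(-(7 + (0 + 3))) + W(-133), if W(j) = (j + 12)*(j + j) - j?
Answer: 32100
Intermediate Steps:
W(j) = -j + 2*j*(12 + j) (W(j) = (12 + j)*(2*j) - j = 2*j*(12 + j) - j = -j + 2*j*(12 + j))
y(X) = -219 (y(X) = -2 - 217 = -219)
y(-(7 + (0 + 3))) + W(-133) = -219 - 133*(23 + 2*(-133)) = -219 - 133*(23 - 266) = -219 - 133*(-243) = -219 + 32319 = 32100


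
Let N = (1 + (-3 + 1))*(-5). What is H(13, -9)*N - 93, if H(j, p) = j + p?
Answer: -73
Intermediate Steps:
N = 5 (N = (1 - 2)*(-5) = -1*(-5) = 5)
H(13, -9)*N - 93 = (13 - 9)*5 - 93 = 4*5 - 93 = 20 - 93 = -73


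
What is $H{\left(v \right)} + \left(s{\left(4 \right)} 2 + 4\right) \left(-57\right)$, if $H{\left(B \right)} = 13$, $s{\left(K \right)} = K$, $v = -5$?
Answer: $-671$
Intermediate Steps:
$H{\left(v \right)} + \left(s{\left(4 \right)} 2 + 4\right) \left(-57\right) = 13 + \left(4 \cdot 2 + 4\right) \left(-57\right) = 13 + \left(8 + 4\right) \left(-57\right) = 13 + 12 \left(-57\right) = 13 - 684 = -671$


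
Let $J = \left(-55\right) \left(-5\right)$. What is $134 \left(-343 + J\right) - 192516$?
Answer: $-201628$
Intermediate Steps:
$J = 275$
$134 \left(-343 + J\right) - 192516 = 134 \left(-343 + 275\right) - 192516 = 134 \left(-68\right) - 192516 = -9112 - 192516 = -201628$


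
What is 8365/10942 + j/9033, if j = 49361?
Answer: 615669107/98839086 ≈ 6.2290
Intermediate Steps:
8365/10942 + j/9033 = 8365/10942 + 49361/9033 = 615669107/98839086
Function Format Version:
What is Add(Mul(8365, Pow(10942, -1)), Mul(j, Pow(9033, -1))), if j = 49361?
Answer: Rational(615669107, 98839086) ≈ 6.2290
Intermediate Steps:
Add(Mul(8365, Pow(10942, -1)), Mul(j, Pow(9033, -1))) = Add(Mul(8365, Pow(10942, -1)), Mul(49361, Pow(9033, -1))) = Add(Mul(8365, Rational(1, 10942)), Mul(49361, Rational(1, 9033))) = Add(Rational(8365, 10942), Rational(49361, 9033)) = Rational(615669107, 98839086)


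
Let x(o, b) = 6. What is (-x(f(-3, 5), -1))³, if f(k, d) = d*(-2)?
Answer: -216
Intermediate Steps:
f(k, d) = -2*d
(-x(f(-3, 5), -1))³ = (-1*6)³ = (-6)³ = -216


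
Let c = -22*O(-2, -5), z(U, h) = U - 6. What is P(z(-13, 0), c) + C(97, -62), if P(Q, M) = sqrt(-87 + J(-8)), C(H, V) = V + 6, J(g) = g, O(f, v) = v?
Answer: -56 + I*sqrt(95) ≈ -56.0 + 9.7468*I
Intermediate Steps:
z(U, h) = -6 + U
c = 110 (c = -22*(-5) = 110)
C(H, V) = 6 + V
P(Q, M) = I*sqrt(95) (P(Q, M) = sqrt(-87 - 8) = sqrt(-95) = I*sqrt(95))
P(z(-13, 0), c) + C(97, -62) = I*sqrt(95) + (6 - 62) = I*sqrt(95) - 56 = -56 + I*sqrt(95)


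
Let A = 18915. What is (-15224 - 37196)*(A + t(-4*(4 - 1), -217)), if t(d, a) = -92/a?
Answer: -215165595740/217 ≈ -9.9155e+8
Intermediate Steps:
(-15224 - 37196)*(A + t(-4*(4 - 1), -217)) = (-15224 - 37196)*(18915 - 92/(-217)) = -52420*(18915 - 92*(-1/217)) = -52420*(18915 + 92/217) = -52420*4104647/217 = -215165595740/217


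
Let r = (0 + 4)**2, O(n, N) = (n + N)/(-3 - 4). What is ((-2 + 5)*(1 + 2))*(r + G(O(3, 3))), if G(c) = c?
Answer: 954/7 ≈ 136.29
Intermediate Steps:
O(n, N) = -N/7 - n/7 (O(n, N) = (N + n)/(-7) = (N + n)*(-1/7) = -N/7 - n/7)
r = 16 (r = 4**2 = 16)
((-2 + 5)*(1 + 2))*(r + G(O(3, 3))) = ((-2 + 5)*(1 + 2))*(16 + (-1/7*3 - 1/7*3)) = (3*3)*(16 + (-3/7 - 3/7)) = 9*(16 - 6/7) = 9*(106/7) = 954/7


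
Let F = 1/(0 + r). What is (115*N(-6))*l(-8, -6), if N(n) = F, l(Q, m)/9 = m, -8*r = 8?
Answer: 6210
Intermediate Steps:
r = -1 (r = -⅛*8 = -1)
l(Q, m) = 9*m
F = -1 (F = 1/(0 - 1) = 1/(-1) = -1)
N(n) = -1
(115*N(-6))*l(-8, -6) = (115*(-1))*(9*(-6)) = -115*(-54) = 6210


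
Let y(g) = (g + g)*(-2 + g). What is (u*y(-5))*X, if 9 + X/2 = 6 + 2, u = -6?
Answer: 840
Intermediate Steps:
X = -2 (X = -18 + 2*(6 + 2) = -18 + 2*8 = -18 + 16 = -2)
y(g) = 2*g*(-2 + g) (y(g) = (2*g)*(-2 + g) = 2*g*(-2 + g))
(u*y(-5))*X = -12*(-5)*(-2 - 5)*(-2) = -12*(-5)*(-7)*(-2) = -6*70*(-2) = -420*(-2) = 840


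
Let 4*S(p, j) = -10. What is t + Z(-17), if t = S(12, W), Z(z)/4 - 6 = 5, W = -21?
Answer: 83/2 ≈ 41.500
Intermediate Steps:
S(p, j) = -5/2 (S(p, j) = (1/4)*(-10) = -5/2)
Z(z) = 44 (Z(z) = 24 + 4*5 = 24 + 20 = 44)
t = -5/2 ≈ -2.5000
t + Z(-17) = -5/2 + 44 = 83/2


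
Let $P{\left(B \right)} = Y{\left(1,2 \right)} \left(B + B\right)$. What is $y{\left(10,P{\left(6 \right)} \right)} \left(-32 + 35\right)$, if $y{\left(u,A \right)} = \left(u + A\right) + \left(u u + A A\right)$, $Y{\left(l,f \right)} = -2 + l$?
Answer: $726$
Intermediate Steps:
$P{\left(B \right)} = - 2 B$ ($P{\left(B \right)} = \left(-2 + 1\right) \left(B + B\right) = - 2 B$)
$y{\left(u,A \right)} = A + u + A^{2} + u^{2}$ ($y{\left(u,A \right)} = \left(A + u\right) + \left(u^{2} + A^{2}\right) = \left(A + u\right) + \left(A^{2} + u^{2}\right) = A + u + A^{2} + u^{2}$)
$y{\left(10,P{\left(6 \right)} \right)} \left(-32 + 35\right) = \left(\left(-2\right) 6 + 10 + \left(\left(-2\right) 6\right)^{2} + 10^{2}\right) \left(-32 + 35\right) = \left(-12 + 10 + \left(-12\right)^{2} + 100\right) 3 = \left(-12 + 10 + 144 + 100\right) 3 = 242 \cdot 3 = 726$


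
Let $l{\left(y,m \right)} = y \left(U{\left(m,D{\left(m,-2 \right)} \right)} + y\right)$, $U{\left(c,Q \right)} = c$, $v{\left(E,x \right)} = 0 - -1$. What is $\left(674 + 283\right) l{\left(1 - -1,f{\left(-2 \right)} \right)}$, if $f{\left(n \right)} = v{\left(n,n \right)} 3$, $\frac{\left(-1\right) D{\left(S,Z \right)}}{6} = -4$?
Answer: $9570$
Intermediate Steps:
$D{\left(S,Z \right)} = 24$ ($D{\left(S,Z \right)} = \left(-6\right) \left(-4\right) = 24$)
$v{\left(E,x \right)} = 1$ ($v{\left(E,x \right)} = 0 + 1 = 1$)
$f{\left(n \right)} = 3$ ($f{\left(n \right)} = 1 \cdot 3 = 3$)
$l{\left(y,m \right)} = y \left(m + y\right)$
$\left(674 + 283\right) l{\left(1 - -1,f{\left(-2 \right)} \right)} = \left(674 + 283\right) \left(1 - -1\right) \left(3 + \left(1 - -1\right)\right) = 957 \left(1 + 1\right) \left(3 + \left(1 + 1\right)\right) = 957 \cdot 2 \left(3 + 2\right) = 957 \cdot 2 \cdot 5 = 957 \cdot 10 = 9570$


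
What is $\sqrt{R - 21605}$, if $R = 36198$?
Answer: $\sqrt{14593} \approx 120.8$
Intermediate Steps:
$\sqrt{R - 21605} = \sqrt{36198 - 21605} = \sqrt{14593}$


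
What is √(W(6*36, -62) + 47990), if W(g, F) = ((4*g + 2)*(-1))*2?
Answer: √46258 ≈ 215.08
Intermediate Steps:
W(g, F) = -4 - 8*g (W(g, F) = ((2 + 4*g)*(-1))*2 = (-2 - 4*g)*2 = -4 - 8*g)
√(W(6*36, -62) + 47990) = √((-4 - 48*36) + 47990) = √((-4 - 8*216) + 47990) = √((-4 - 1728) + 47990) = √(-1732 + 47990) = √46258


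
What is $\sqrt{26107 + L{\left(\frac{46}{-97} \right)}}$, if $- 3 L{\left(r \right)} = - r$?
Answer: $\frac{\sqrt{2210753481}}{291} \approx 161.58$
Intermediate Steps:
$L{\left(r \right)} = \frac{r}{3}$ ($L{\left(r \right)} = - \frac{\left(-1\right) r}{3} = \frac{r}{3}$)
$\sqrt{26107 + L{\left(\frac{46}{-97} \right)}} = \sqrt{26107 + \frac{46 \frac{1}{-97}}{3}} = \sqrt{26107 + \frac{46 \left(- \frac{1}{97}\right)}{3}} = \sqrt{26107 + \frac{1}{3} \left(- \frac{46}{97}\right)} = \sqrt{26107 - \frac{46}{291}} = \sqrt{\frac{7597091}{291}} = \frac{\sqrt{2210753481}}{291}$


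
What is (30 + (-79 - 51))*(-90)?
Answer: 9000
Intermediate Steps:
(30 + (-79 - 51))*(-90) = (30 - 130)*(-90) = -100*(-90) = 9000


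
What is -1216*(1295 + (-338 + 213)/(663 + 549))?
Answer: -477102160/303 ≈ -1.5746e+6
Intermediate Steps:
-1216*(1295 + (-338 + 213)/(663 + 549)) = -1216*(1295 - 125/1212) = -1216*1569415/1212 = -477102160/303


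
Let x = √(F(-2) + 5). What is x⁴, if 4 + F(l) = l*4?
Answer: 49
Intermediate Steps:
F(l) = -4 + 4*l (F(l) = -4 + l*4 = -4 + 4*l)
x = I*√7 (x = √((-4 + 4*(-2)) + 5) = √((-4 - 8) + 5) = √(-12 + 5) = √(-7) = I*√7 ≈ 2.6458*I)
x⁴ = (I*√7)⁴ = 49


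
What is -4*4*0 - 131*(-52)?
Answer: 6812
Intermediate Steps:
-4*4*0 - 131*(-52) = -16*0 + 6812 = 0 + 6812 = 6812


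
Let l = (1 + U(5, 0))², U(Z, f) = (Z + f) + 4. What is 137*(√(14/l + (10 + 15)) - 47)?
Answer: -6439 + 137*√2514/10 ≈ -5752.1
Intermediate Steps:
U(Z, f) = 4 + Z + f
l = 100 (l = (1 + (4 + 5 + 0))² = (1 + 9)² = 10² = 100)
137*(√(14/l + (10 + 15)) - 47) = 137*(√(14/100 + (10 + 15)) - 47) = 137*(√(14*(1/100) + 25) - 47) = 137*(√(7/50 + 25) - 47) = 137*(√(1257/50) - 47) = 137*(√2514/10 - 47) = 137*(-47 + √2514/10) = -6439 + 137*√2514/10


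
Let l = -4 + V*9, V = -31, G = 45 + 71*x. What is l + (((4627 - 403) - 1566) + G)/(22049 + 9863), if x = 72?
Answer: -9023281/31912 ≈ -282.75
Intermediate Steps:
G = 5157 (G = 45 + 71*72 = 45 + 5112 = 5157)
l = -283 (l = -4 - 31*9 = -4 - 279 = -283)
l + (((4627 - 403) - 1566) + G)/(22049 + 9863) = -283 + (((4627 - 403) - 1566) + 5157)/(22049 + 9863) = -283 + ((4224 - 1566) + 5157)/31912 = -283 + (2658 + 5157)*(1/31912) = -283 + 7815*(1/31912) = -283 + 7815/31912 = -9023281/31912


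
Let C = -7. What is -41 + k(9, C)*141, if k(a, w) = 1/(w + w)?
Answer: -715/14 ≈ -51.071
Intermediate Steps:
k(a, w) = 1/(2*w)
-41 + k(9, C)*141 = -41 + ((½)/(-7))*141 = -41 + ((½)*(-⅐))*141 = -41 - 1/14*141 = -41 - 141/14 = -715/14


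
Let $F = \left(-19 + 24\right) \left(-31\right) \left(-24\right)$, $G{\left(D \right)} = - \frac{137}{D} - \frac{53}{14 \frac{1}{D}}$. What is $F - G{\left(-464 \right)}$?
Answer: $\frac{6376257}{3248} \approx 1963.1$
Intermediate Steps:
$G{\left(D \right)} = - \frac{137}{D} - \frac{53 D}{14}$ ($G{\left(D \right)} = - \frac{137}{D} - 53 \frac{D}{14} = - \frac{137}{D} - \frac{53 D}{14}$)
$F = 3720$ ($F = 5 \left(-31\right) \left(-24\right) = \left(-155\right) \left(-24\right) = 3720$)
$F - G{\left(-464 \right)} = 3720 - \left(- \frac{137}{-464} - - \frac{12296}{7}\right) = 3720 - \left(\left(-137\right) \left(- \frac{1}{464}\right) + \frac{12296}{7}\right) = 3720 - \left(\frac{137}{464} + \frac{12296}{7}\right) = 3720 - \frac{5706303}{3248} = \frac{6376257}{3248}$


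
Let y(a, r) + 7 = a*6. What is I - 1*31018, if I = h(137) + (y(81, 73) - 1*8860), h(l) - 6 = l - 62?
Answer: -39318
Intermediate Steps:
y(a, r) = -7 + 6*a (y(a, r) = -7 + a*6 = -7 + 6*a)
h(l) = -56 + l (h(l) = 6 + (l - 62) = 6 + (-62 + l) = -56 + l)
I = -8300 (I = (-56 + 137) + ((-7 + 6*81) - 1*8860) = 81 + ((-7 + 486) - 8860) = 81 + (479 - 8860) = 81 - 8381 = -8300)
I - 1*31018 = -8300 - 1*31018 = -8300 - 31018 = -39318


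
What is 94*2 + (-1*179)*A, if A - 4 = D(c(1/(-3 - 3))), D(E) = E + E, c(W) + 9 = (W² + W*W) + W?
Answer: 24604/9 ≈ 2733.8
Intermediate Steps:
c(W) = -9 + W + 2*W² (c(W) = -9 + ((W² + W*W) + W) = -9 + ((W² + W²) + W) = -9 + (2*W² + W) = -9 + (W + 2*W²) = -9 + W + 2*W²)
D(E) = 2*E
A = -128/9 (A = 4 + 2*(-9 + 1/(-3 - 3) + 2*(1/(-3 - 3))²) = 4 + 2*(-9 + 1/(-6) + 2*(1/(-6))²) = 4 + 2*(-9 - ⅙ + 2*(-⅙)²) = 4 + 2*(-9 - ⅙ + 2*(1/36)) = 4 + 2*(-9 - ⅙ + 1/18) = 4 + 2*(-82/9) = 4 - 164/9 = -128/9 ≈ -14.222)
94*2 + (-1*179)*A = 94*2 - 1*179*(-128/9) = 188 - 179*(-128/9) = 188 + 22912/9 = 24604/9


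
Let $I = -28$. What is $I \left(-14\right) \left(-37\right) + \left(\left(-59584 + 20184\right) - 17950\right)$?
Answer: $-71854$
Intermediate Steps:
$I \left(-14\right) \left(-37\right) + \left(\left(-59584 + 20184\right) - 17950\right) = \left(-28\right) \left(-14\right) \left(-37\right) + \left(\left(-59584 + 20184\right) - 17950\right) = 392 \left(-37\right) - 57350 = -14504 - 57350 = -71854$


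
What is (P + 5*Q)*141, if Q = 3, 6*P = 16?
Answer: 2491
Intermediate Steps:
P = 8/3 (P = (1/6)*16 = 8/3 ≈ 2.6667)
(P + 5*Q)*141 = (8/3 + 5*3)*141 = (8/3 + 15)*141 = (53/3)*141 = 2491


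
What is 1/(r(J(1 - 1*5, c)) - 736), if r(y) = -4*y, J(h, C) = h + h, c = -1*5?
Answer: -1/704 ≈ -0.0014205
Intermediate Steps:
c = -5
J(h, C) = 2*h
1/(r(J(1 - 1*5, c)) - 736) = 1/(-8*(1 - 1*5) - 736) = 1/(-8*(1 - 5) - 736) = 1/(-8*(-4) - 736) = 1/(-4*(-8) - 736) = 1/(32 - 736) = 1/(-704) = -1/704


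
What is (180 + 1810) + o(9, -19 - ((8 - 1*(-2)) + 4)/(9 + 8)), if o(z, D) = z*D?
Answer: 30797/17 ≈ 1811.6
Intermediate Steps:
o(z, D) = D*z
(180 + 1810) + o(9, -19 - ((8 - 1*(-2)) + 4)/(9 + 8)) = (180 + 1810) + (-19 - ((8 - 1*(-2)) + 4)/(9 + 8))*9 = 1990 + (-19 - ((8 + 2) + 4)/17)*9 = 1990 + (-19 - (10 + 4)/17)*9 = 1990 + (-19 - 14/17)*9 = 1990 - 337/17*9 = 1990 - 3033/17 = 30797/17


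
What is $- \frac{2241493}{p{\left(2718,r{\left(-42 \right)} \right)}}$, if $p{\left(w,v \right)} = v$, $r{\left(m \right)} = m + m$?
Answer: $\frac{2241493}{84} \approx 26684.0$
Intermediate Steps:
$r{\left(m \right)} = 2 m$
$- \frac{2241493}{p{\left(2718,r{\left(-42 \right)} \right)}} = - \frac{2241493}{2 \left(-42\right)} = - \frac{2241493}{-84} = \left(-2241493\right) \left(- \frac{1}{84}\right) = \frac{2241493}{84}$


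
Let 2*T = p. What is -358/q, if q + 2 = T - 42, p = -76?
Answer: 179/41 ≈ 4.3659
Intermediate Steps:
T = -38 (T = (1/2)*(-76) = -38)
q = -82 (q = -2 + (-38 - 42) = -2 - 80 = -82)
-358/q = -358/(-82) = -1/82*(-358) = 179/41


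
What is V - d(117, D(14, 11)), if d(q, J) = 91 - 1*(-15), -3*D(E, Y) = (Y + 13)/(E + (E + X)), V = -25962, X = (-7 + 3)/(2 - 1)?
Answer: -26068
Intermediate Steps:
X = -4 (X = -4/1 = -4*1 = -4)
D(E, Y) = -(13 + Y)/(3*(-4 + 2*E)) (D(E, Y) = -(Y + 13)/(3*(E + (E - 4))) = -(13 + Y)/(3*(E + (-4 + E))) = -(13 + Y)/(3*(-4 + 2*E)))
d(q, J) = 106 (d(q, J) = 91 + 15 = 106)
V - d(117, D(14, 11)) = -25962 - 1*106 = -25962 - 106 = -26068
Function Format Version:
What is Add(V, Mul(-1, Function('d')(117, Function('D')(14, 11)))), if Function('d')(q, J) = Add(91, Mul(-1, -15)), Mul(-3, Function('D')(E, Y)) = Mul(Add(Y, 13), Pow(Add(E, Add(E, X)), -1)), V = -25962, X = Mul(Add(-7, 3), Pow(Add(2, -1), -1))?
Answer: -26068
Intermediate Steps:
X = -4 (X = Mul(-4, Pow(1, -1)) = Mul(-4, 1) = -4)
Function('D')(E, Y) = Mul(Rational(-1, 3), Pow(Add(-4, Mul(2, E)), -1), Add(13, Y)) (Function('D')(E, Y) = Mul(Rational(-1, 3), Mul(Add(Y, 13), Pow(Add(E, Add(E, -4)), -1))) = Mul(Rational(-1, 3), Mul(Add(13, Y), Pow(Add(E, Add(-4, E)), -1))) = Mul(Rational(-1, 3), Mul(Add(13, Y), Pow(Add(-4, Mul(2, E)), -1))) = Mul(Rational(-1, 3), Mul(Pow(Add(-4, Mul(2, E)), -1), Add(13, Y))) = Mul(Rational(-1, 3), Pow(Add(-4, Mul(2, E)), -1), Add(13, Y)))
Function('d')(q, J) = 106 (Function('d')(q, J) = Add(91, 15) = 106)
Add(V, Mul(-1, Function('d')(117, Function('D')(14, 11)))) = Add(-25962, Mul(-1, 106)) = Add(-25962, -106) = -26068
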